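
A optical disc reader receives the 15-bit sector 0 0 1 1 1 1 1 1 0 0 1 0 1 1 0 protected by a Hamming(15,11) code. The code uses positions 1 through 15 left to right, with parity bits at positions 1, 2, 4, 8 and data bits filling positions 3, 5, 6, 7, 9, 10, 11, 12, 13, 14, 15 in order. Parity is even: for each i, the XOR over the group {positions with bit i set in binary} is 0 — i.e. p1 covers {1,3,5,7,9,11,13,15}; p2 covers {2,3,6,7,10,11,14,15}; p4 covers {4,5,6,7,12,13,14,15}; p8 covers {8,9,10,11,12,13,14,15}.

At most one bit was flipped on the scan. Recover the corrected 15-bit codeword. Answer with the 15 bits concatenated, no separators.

000111110010110

s1 (pos 1,3,5,7,9,11,13,15): 0⊕1⊕1⊕1⊕0⊕1⊕1⊕0 = 1
s2 (pos 2,3,6,7,10,11,14,15): 0⊕1⊕1⊕1⊕0⊕1⊕1⊕0 = 1
s4 (pos 4,5,6,7,12,13,14,15): 1⊕1⊕1⊕1⊕0⊕1⊕1⊕0 = 0
s8 (pos 8,9,10,11,12,13,14,15): 1⊕0⊕0⊕1⊕0⊕1⊕1⊕0 = 0
Syndrome s8…s1 = 0011 → error at position 3.
Flip position 3: 001111110010110 → 000111110010110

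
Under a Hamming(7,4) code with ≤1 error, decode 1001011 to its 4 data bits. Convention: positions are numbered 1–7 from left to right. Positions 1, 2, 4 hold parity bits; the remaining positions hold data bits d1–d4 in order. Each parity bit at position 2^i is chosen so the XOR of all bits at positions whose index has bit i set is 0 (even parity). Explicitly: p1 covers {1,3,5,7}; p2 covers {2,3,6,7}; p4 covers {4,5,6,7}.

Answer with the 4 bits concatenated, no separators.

s1 (pos 1,3,5,7): 1⊕0⊕0⊕1 = 0
s2 (pos 2,3,6,7): 0⊕0⊕1⊕1 = 0
s4 (pos 4,5,6,7): 1⊕0⊕1⊕1 = 1
Syndrome s4…s1 = 100 → error at position 4.
Flip position 4: 1001011 → 1000011
Read data bits from positions 3,5,6,7: 0011

0011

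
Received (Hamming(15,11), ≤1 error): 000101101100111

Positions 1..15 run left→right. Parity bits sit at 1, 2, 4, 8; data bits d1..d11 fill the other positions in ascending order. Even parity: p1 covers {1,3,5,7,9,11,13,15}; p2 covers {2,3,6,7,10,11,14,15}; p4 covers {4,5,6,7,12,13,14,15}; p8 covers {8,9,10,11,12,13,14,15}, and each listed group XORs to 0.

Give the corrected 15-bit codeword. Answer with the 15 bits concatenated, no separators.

s1 (pos 1,3,5,7,9,11,13,15): 0⊕0⊕0⊕1⊕1⊕0⊕1⊕1 = 0
s2 (pos 2,3,6,7,10,11,14,15): 0⊕0⊕1⊕1⊕1⊕0⊕1⊕1 = 1
s4 (pos 4,5,6,7,12,13,14,15): 1⊕0⊕1⊕1⊕0⊕1⊕1⊕1 = 0
s8 (pos 8,9,10,11,12,13,14,15): 0⊕1⊕1⊕0⊕0⊕1⊕1⊕1 = 1
Syndrome s8…s1 = 1010 → error at position 10.
Flip position 10: 000101101100111 → 000101101000111

000101101000111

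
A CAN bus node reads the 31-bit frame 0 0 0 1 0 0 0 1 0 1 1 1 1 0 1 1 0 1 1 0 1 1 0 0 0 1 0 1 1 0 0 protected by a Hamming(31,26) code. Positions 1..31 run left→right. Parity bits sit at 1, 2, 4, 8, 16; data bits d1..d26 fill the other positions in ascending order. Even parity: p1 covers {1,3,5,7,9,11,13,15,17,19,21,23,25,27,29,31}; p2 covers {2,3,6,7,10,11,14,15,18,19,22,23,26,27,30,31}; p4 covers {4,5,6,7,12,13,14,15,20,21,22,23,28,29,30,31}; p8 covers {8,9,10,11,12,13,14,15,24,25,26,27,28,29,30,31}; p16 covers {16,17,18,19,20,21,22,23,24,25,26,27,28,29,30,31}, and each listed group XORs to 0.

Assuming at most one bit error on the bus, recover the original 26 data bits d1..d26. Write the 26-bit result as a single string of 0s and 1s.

00000011101011011000101100

s1 (pos 1,3,5,7,9,11,13,15,17,19,21,23,25,27,29,31): 0⊕0⊕0⊕0⊕0⊕1⊕1⊕1⊕0⊕1⊕1⊕0⊕0⊕0⊕1⊕0 = 0
s2 (pos 2,3,6,7,10,11,14,15,18,19,22,23,26,27,30,31): 0⊕0⊕0⊕0⊕1⊕1⊕0⊕1⊕1⊕1⊕1⊕0⊕1⊕0⊕0⊕0 = 1
s4 (pos 4,5,6,7,12,13,14,15,20,21,22,23,28,29,30,31): 1⊕0⊕0⊕0⊕1⊕1⊕0⊕1⊕0⊕1⊕1⊕0⊕1⊕1⊕0⊕0 = 0
s8 (pos 8,9,10,11,12,13,14,15,24,25,26,27,28,29,30,31): 1⊕0⊕1⊕1⊕1⊕1⊕0⊕1⊕0⊕0⊕1⊕0⊕1⊕1⊕0⊕0 = 1
s16 (pos 16,17,18,19,20,21,22,23,24,25,26,27,28,29,30,31): 1⊕0⊕1⊕1⊕0⊕1⊕1⊕0⊕0⊕0⊕1⊕0⊕1⊕1⊕0⊕0 = 0
Syndrome s16…s1 = 01010 → error at position 10.
Flip position 10: 0001000101111011011011000101100 → 0001000100111011011011000101100
Read data bits from positions 3,5,6,7,9,10,11,12,13,14,15,17,18,19,20,21,22,23,24,25,26,27,28,29,30,31: 00000011101011011000101100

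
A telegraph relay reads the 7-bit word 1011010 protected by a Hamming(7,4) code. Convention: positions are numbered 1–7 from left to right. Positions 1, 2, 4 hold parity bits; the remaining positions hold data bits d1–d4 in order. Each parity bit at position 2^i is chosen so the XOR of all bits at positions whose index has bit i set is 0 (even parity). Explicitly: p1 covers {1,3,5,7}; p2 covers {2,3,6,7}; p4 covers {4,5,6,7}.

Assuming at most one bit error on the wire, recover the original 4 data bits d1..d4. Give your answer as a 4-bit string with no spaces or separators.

1010

s1 (pos 1,3,5,7): 1⊕1⊕0⊕0 = 0
s2 (pos 2,3,6,7): 0⊕1⊕1⊕0 = 0
s4 (pos 4,5,6,7): 1⊕0⊕1⊕0 = 0
Syndrome s4…s1 = 000 → no error.
Read data bits from positions 3,5,6,7: 1010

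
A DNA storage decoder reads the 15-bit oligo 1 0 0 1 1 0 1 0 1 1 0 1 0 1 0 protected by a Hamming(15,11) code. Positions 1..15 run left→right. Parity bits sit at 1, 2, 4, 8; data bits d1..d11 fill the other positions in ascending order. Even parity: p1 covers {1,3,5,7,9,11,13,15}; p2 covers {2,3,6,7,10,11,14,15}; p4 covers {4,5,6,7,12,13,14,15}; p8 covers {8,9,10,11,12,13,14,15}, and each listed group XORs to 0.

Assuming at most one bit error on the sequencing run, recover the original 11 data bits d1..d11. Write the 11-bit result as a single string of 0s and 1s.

01111101010

s1 (pos 1,3,5,7,9,11,13,15): 1⊕0⊕1⊕1⊕1⊕0⊕0⊕0 = 0
s2 (pos 2,3,6,7,10,11,14,15): 0⊕0⊕0⊕1⊕1⊕0⊕1⊕0 = 1
s4 (pos 4,5,6,7,12,13,14,15): 1⊕1⊕0⊕1⊕1⊕0⊕1⊕0 = 1
s8 (pos 8,9,10,11,12,13,14,15): 0⊕1⊕1⊕0⊕1⊕0⊕1⊕0 = 0
Syndrome s8…s1 = 0110 → error at position 6.
Flip position 6: 100110101101010 → 100111101101010
Read data bits from positions 3,5,6,7,9,10,11,12,13,14,15: 01111101010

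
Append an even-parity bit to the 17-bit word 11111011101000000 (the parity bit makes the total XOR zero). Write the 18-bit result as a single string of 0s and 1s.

111110111010000001

XOR of the 17 data bits: 1⊕1⊕1⊕1⊕1⊕0⊕1⊕1⊕1⊕0⊕1⊕0⊕0⊕0⊕0⊕0⊕0 = 1
Parity bit = 1 (so all 18 bits XOR to 0).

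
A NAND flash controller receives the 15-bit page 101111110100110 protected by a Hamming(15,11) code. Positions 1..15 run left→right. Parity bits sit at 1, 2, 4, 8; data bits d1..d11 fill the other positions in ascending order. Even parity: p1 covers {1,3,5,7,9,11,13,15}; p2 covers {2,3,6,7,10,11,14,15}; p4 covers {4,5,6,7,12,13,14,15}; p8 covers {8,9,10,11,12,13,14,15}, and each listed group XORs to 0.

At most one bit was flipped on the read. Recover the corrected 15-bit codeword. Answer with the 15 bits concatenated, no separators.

100111110100110

s1 (pos 1,3,5,7,9,11,13,15): 1⊕1⊕1⊕1⊕0⊕0⊕1⊕0 = 1
s2 (pos 2,3,6,7,10,11,14,15): 0⊕1⊕1⊕1⊕1⊕0⊕1⊕0 = 1
s4 (pos 4,5,6,7,12,13,14,15): 1⊕1⊕1⊕1⊕0⊕1⊕1⊕0 = 0
s8 (pos 8,9,10,11,12,13,14,15): 1⊕0⊕1⊕0⊕0⊕1⊕1⊕0 = 0
Syndrome s8…s1 = 0011 → error at position 3.
Flip position 3: 101111110100110 → 100111110100110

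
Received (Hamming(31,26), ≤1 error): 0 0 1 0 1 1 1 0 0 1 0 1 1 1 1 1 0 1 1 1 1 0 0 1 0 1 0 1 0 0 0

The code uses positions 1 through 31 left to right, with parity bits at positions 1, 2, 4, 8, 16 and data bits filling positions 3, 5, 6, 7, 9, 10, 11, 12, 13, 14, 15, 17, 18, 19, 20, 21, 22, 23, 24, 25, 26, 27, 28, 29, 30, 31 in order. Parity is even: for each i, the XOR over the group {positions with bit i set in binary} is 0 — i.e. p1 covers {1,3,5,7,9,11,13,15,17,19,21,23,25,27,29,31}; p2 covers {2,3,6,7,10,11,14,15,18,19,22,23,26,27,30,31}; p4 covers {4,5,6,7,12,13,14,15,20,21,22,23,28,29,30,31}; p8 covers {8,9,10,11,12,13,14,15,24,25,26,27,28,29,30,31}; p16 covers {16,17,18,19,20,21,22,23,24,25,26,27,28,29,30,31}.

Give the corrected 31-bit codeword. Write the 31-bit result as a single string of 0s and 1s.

s1 (pos 1,3,5,7,9,11,13,15,17,19,21,23,25,27,29,31): 0⊕1⊕1⊕1⊕0⊕0⊕1⊕1⊕0⊕1⊕1⊕0⊕0⊕0⊕0⊕0 = 1
s2 (pos 2,3,6,7,10,11,14,15,18,19,22,23,26,27,30,31): 0⊕1⊕1⊕1⊕1⊕0⊕1⊕1⊕1⊕1⊕0⊕0⊕1⊕0⊕0⊕0 = 1
s4 (pos 4,5,6,7,12,13,14,15,20,21,22,23,28,29,30,31): 0⊕1⊕1⊕1⊕1⊕1⊕1⊕1⊕1⊕1⊕0⊕0⊕1⊕0⊕0⊕0 = 0
s8 (pos 8,9,10,11,12,13,14,15,24,25,26,27,28,29,30,31): 0⊕0⊕1⊕0⊕1⊕1⊕1⊕1⊕1⊕0⊕1⊕0⊕1⊕0⊕0⊕0 = 0
s16 (pos 16,17,18,19,20,21,22,23,24,25,26,27,28,29,30,31): 1⊕0⊕1⊕1⊕1⊕1⊕0⊕0⊕1⊕0⊕1⊕0⊕1⊕0⊕0⊕0 = 0
Syndrome s16…s1 = 00011 → error at position 3.
Flip position 3: 0010111001011111011110010101000 → 0000111001011111011110010101000

0000111001011111011110010101000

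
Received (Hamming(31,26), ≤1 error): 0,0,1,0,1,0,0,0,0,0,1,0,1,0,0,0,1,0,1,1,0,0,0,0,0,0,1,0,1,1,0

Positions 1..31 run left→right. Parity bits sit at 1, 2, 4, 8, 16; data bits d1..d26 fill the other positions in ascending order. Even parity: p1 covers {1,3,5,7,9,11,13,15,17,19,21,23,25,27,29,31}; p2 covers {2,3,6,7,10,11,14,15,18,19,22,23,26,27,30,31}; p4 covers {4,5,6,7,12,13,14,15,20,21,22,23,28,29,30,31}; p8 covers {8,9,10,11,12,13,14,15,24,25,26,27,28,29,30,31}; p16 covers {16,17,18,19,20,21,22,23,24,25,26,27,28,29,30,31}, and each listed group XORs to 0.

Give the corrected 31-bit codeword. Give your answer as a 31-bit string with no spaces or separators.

s1 (pos 1,3,5,7,9,11,13,15,17,19,21,23,25,27,29,31): 0⊕1⊕1⊕0⊕0⊕1⊕1⊕0⊕1⊕1⊕0⊕0⊕0⊕1⊕1⊕0 = 0
s2 (pos 2,3,6,7,10,11,14,15,18,19,22,23,26,27,30,31): 0⊕1⊕0⊕0⊕0⊕1⊕0⊕0⊕0⊕1⊕0⊕0⊕0⊕1⊕1⊕0 = 1
s4 (pos 4,5,6,7,12,13,14,15,20,21,22,23,28,29,30,31): 0⊕1⊕0⊕0⊕0⊕1⊕0⊕0⊕1⊕0⊕0⊕0⊕0⊕1⊕1⊕0 = 1
s8 (pos 8,9,10,11,12,13,14,15,24,25,26,27,28,29,30,31): 0⊕0⊕0⊕1⊕0⊕1⊕0⊕0⊕0⊕0⊕0⊕1⊕0⊕1⊕1⊕0 = 1
s16 (pos 16,17,18,19,20,21,22,23,24,25,26,27,28,29,30,31): 0⊕1⊕0⊕1⊕1⊕0⊕0⊕0⊕0⊕0⊕0⊕1⊕0⊕1⊕1⊕0 = 0
Syndrome s16…s1 = 01110 → error at position 14.
Flip position 14: 0010100000101000101100000010110 → 0010100000101100101100000010110

0010100000101100101100000010110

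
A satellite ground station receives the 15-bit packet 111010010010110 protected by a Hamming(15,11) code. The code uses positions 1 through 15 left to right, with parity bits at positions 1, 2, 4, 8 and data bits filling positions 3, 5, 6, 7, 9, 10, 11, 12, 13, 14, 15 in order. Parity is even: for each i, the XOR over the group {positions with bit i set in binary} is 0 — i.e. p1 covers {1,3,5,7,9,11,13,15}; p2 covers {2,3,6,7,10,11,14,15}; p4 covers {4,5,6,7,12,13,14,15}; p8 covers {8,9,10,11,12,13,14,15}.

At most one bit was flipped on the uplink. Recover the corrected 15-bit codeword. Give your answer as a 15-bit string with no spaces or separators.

s1 (pos 1,3,5,7,9,11,13,15): 1⊕1⊕1⊕0⊕0⊕1⊕1⊕0 = 1
s2 (pos 2,3,6,7,10,11,14,15): 1⊕1⊕0⊕0⊕0⊕1⊕1⊕0 = 0
s4 (pos 4,5,6,7,12,13,14,15): 0⊕1⊕0⊕0⊕0⊕1⊕1⊕0 = 1
s8 (pos 8,9,10,11,12,13,14,15): 1⊕0⊕0⊕1⊕0⊕1⊕1⊕0 = 0
Syndrome s8…s1 = 0101 → error at position 5.
Flip position 5: 111010010010110 → 111000010010110

111000010010110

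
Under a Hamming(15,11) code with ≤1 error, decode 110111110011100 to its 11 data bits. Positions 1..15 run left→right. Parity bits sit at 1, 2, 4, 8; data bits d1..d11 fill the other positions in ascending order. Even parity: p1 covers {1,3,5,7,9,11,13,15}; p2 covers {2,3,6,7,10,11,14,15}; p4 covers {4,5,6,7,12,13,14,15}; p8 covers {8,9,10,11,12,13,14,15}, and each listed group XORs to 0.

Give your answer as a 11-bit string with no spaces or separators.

01110011100

s1 (pos 1,3,5,7,9,11,13,15): 1⊕0⊕1⊕1⊕0⊕1⊕1⊕0 = 1
s2 (pos 2,3,6,7,10,11,14,15): 1⊕0⊕1⊕1⊕0⊕1⊕0⊕0 = 0
s4 (pos 4,5,6,7,12,13,14,15): 1⊕1⊕1⊕1⊕1⊕1⊕0⊕0 = 0
s8 (pos 8,9,10,11,12,13,14,15): 1⊕0⊕0⊕1⊕1⊕1⊕0⊕0 = 0
Syndrome s8…s1 = 0001 → error at position 1.
Flip position 1: 110111110011100 → 010111110011100
Read data bits from positions 3,5,6,7,9,10,11,12,13,14,15: 01110011100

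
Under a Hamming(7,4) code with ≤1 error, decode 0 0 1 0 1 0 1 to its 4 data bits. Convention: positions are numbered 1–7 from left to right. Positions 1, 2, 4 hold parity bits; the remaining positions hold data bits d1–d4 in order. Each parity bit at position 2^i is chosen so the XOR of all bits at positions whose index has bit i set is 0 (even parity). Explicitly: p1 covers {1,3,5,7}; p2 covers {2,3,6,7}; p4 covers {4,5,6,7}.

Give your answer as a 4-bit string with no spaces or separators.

s1 (pos 1,3,5,7): 0⊕1⊕1⊕1 = 1
s2 (pos 2,3,6,7): 0⊕1⊕0⊕1 = 0
s4 (pos 4,5,6,7): 0⊕1⊕0⊕1 = 0
Syndrome s4…s1 = 001 → error at position 1.
Flip position 1: 0010101 → 1010101
Read data bits from positions 3,5,6,7: 1101

1101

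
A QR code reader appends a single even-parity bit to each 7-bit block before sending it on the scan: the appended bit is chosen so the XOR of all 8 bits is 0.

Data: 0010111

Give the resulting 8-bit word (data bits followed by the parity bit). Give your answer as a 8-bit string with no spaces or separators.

00101110

XOR of the 7 data bits: 0⊕0⊕1⊕0⊕1⊕1⊕1 = 0
Parity bit = 0 (so all 8 bits XOR to 0).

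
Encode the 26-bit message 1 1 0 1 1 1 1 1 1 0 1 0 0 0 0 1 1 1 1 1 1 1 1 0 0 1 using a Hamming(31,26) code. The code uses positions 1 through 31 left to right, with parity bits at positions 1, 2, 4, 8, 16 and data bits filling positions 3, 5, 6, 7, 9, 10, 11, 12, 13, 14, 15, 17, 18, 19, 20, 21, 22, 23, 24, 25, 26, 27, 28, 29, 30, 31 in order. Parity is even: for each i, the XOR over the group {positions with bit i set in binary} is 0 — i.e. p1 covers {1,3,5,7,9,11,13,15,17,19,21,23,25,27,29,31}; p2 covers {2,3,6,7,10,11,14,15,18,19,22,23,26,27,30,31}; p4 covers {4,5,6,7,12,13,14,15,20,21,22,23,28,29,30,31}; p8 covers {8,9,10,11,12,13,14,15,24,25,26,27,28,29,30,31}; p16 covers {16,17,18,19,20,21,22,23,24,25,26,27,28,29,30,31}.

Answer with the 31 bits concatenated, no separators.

0010101011111011000011111111001

Place data at non-parity positions: p1 p2 1 p4 1 0 1 p8 1 1 1 1 1 0 1 p16 0 0 0 0 1 1 1 1 1 1 1 1 0 0 1
p1 (pos 1,3,5,7,9,11,13,15,17,19,21,23,25,27,29,31): XOR of data positions = 1⊕1⊕1⊕1⊕1⊕1⊕1⊕0⊕0⊕1⊕1⊕1⊕1⊕0⊕1 = 0
p2 (pos 2,3,6,7,10,11,14,15,18,19,22,23,26,27,30,31): XOR of data positions = 1⊕0⊕1⊕1⊕1⊕0⊕1⊕0⊕0⊕1⊕1⊕1⊕1⊕0⊕1 = 0
p4 (pos 4,5,6,7,12,13,14,15,20,21,22,23,28,29,30,31): XOR of data positions = 1⊕0⊕1⊕1⊕1⊕0⊕1⊕0⊕1⊕1⊕1⊕1⊕0⊕0⊕1 = 0
p8 (pos 8,9,10,11,12,13,14,15,24,25,26,27,28,29,30,31): XOR of data positions = 1⊕1⊕1⊕1⊕1⊕0⊕1⊕1⊕1⊕1⊕1⊕1⊕0⊕0⊕1 = 0
p16 (pos 16,17,18,19,20,21,22,23,24,25,26,27,28,29,30,31): XOR of data positions = 0⊕0⊕0⊕0⊕1⊕1⊕1⊕1⊕1⊕1⊕1⊕1⊕0⊕0⊕1 = 1
Codeword: 0010101011111011000011111111001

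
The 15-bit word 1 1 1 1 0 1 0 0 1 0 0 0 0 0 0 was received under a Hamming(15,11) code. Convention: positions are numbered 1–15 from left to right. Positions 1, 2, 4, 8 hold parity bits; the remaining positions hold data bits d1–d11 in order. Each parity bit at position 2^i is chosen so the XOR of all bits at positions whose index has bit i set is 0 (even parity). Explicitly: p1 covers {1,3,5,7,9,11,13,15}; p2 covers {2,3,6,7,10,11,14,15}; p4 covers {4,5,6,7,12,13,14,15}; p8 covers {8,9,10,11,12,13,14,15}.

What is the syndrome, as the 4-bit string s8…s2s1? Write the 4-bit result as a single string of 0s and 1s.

s1 (pos 1,3,5,7,9,11,13,15): 1⊕1⊕0⊕0⊕1⊕0⊕0⊕0 = 1
s2 (pos 2,3,6,7,10,11,14,15): 1⊕1⊕1⊕0⊕0⊕0⊕0⊕0 = 1
s4 (pos 4,5,6,7,12,13,14,15): 1⊕0⊕1⊕0⊕0⊕0⊕0⊕0 = 0
s8 (pos 8,9,10,11,12,13,14,15): 0⊕1⊕0⊕0⊕0⊕0⊕0⊕0 = 1
Syndrome s8…s1 = 1011 → error at position 11.

1011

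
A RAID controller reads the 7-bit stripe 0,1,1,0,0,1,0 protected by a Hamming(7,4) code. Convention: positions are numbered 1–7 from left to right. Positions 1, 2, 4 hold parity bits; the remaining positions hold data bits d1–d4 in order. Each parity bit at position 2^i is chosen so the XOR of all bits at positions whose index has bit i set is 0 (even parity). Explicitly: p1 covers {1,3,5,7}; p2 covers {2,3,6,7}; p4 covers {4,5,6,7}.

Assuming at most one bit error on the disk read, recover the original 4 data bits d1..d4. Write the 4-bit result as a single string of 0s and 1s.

s1 (pos 1,3,5,7): 0⊕1⊕0⊕0 = 1
s2 (pos 2,3,6,7): 1⊕1⊕1⊕0 = 1
s4 (pos 4,5,6,7): 0⊕0⊕1⊕0 = 1
Syndrome s4…s1 = 111 → error at position 7.
Flip position 7: 0110010 → 0110011
Read data bits from positions 3,5,6,7: 1011

1011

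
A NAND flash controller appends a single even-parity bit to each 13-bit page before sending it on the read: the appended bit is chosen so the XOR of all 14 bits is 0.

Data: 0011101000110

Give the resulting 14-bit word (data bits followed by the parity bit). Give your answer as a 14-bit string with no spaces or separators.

00111010001100

XOR of the 13 data bits: 0⊕0⊕1⊕1⊕1⊕0⊕1⊕0⊕0⊕0⊕1⊕1⊕0 = 0
Parity bit = 0 (so all 14 bits XOR to 0).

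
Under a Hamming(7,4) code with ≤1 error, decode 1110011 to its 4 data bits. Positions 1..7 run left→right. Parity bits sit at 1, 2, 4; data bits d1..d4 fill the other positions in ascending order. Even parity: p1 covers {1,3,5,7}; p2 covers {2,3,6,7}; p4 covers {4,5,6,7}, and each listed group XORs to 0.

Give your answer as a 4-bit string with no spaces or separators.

s1 (pos 1,3,5,7): 1⊕1⊕0⊕1 = 1
s2 (pos 2,3,6,7): 1⊕1⊕1⊕1 = 0
s4 (pos 4,5,6,7): 0⊕0⊕1⊕1 = 0
Syndrome s4…s1 = 001 → error at position 1.
Flip position 1: 1110011 → 0110011
Read data bits from positions 3,5,6,7: 1011

1011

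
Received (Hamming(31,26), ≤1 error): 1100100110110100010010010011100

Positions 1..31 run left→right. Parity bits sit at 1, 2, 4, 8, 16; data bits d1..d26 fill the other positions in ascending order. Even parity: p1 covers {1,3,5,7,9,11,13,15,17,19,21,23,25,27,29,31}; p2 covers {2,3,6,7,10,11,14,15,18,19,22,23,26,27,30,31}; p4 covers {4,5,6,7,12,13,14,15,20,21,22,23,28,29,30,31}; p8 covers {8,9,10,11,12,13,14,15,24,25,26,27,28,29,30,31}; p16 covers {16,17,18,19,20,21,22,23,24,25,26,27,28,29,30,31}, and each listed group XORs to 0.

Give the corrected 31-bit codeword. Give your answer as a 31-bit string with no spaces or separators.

1100100110010100010010010011100

s1 (pos 1,3,5,7,9,11,13,15,17,19,21,23,25,27,29,31): 1⊕0⊕1⊕0⊕1⊕1⊕0⊕0⊕0⊕0⊕1⊕0⊕0⊕1⊕1⊕0 = 1
s2 (pos 2,3,6,7,10,11,14,15,18,19,22,23,26,27,30,31): 1⊕0⊕0⊕0⊕0⊕1⊕1⊕0⊕1⊕0⊕0⊕0⊕0⊕1⊕0⊕0 = 1
s4 (pos 4,5,6,7,12,13,14,15,20,21,22,23,28,29,30,31): 0⊕1⊕0⊕0⊕1⊕0⊕1⊕0⊕0⊕1⊕0⊕0⊕1⊕1⊕0⊕0 = 0
s8 (pos 8,9,10,11,12,13,14,15,24,25,26,27,28,29,30,31): 1⊕1⊕0⊕1⊕1⊕0⊕1⊕0⊕1⊕0⊕0⊕1⊕1⊕1⊕0⊕0 = 1
s16 (pos 16,17,18,19,20,21,22,23,24,25,26,27,28,29,30,31): 0⊕0⊕1⊕0⊕0⊕1⊕0⊕0⊕1⊕0⊕0⊕1⊕1⊕1⊕0⊕0 = 0
Syndrome s16…s1 = 01011 → error at position 11.
Flip position 11: 1100100110110100010010010011100 → 1100100110010100010010010011100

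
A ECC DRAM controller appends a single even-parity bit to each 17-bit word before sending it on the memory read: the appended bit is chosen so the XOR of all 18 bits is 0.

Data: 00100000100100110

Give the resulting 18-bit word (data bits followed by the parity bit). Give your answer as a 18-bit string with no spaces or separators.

XOR of the 17 data bits: 0⊕0⊕1⊕0⊕0⊕0⊕0⊕0⊕1⊕0⊕0⊕1⊕0⊕0⊕1⊕1⊕0 = 1
Parity bit = 1 (so all 18 bits XOR to 0).

001000001001001101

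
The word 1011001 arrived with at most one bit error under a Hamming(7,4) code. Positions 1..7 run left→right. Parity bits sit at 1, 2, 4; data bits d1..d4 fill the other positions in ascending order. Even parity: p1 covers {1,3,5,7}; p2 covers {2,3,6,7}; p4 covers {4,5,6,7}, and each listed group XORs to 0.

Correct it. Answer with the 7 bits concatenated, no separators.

s1 (pos 1,3,5,7): 1⊕1⊕0⊕1 = 1
s2 (pos 2,3,6,7): 0⊕1⊕0⊕1 = 0
s4 (pos 4,5,6,7): 1⊕0⊕0⊕1 = 0
Syndrome s4…s1 = 001 → error at position 1.
Flip position 1: 1011001 → 0011001

0011001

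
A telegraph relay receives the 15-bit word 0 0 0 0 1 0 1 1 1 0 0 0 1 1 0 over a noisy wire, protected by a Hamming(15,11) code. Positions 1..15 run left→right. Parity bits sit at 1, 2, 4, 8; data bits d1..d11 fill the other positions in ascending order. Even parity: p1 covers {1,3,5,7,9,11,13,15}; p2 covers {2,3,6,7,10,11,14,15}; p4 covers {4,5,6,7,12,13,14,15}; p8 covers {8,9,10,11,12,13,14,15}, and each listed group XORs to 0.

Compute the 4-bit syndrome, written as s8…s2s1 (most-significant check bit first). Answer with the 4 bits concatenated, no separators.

s1 (pos 1,3,5,7,9,11,13,15): 0⊕0⊕1⊕1⊕1⊕0⊕1⊕0 = 0
s2 (pos 2,3,6,7,10,11,14,15): 0⊕0⊕0⊕1⊕0⊕0⊕1⊕0 = 0
s4 (pos 4,5,6,7,12,13,14,15): 0⊕1⊕0⊕1⊕0⊕1⊕1⊕0 = 0
s8 (pos 8,9,10,11,12,13,14,15): 1⊕1⊕0⊕0⊕0⊕1⊕1⊕0 = 0
Syndrome s8…s1 = 0000 → no error.

0000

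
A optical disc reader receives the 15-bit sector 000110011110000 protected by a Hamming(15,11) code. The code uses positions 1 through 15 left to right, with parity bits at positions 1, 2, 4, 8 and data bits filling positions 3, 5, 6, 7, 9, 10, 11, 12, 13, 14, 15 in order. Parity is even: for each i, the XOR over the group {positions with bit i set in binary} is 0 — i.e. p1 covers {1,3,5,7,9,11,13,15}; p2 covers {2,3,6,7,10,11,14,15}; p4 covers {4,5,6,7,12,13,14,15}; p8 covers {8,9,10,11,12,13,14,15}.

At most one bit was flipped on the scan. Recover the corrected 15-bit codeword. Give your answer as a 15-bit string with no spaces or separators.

s1 (pos 1,3,5,7,9,11,13,15): 0⊕0⊕1⊕0⊕1⊕1⊕0⊕0 = 1
s2 (pos 2,3,6,7,10,11,14,15): 0⊕0⊕0⊕0⊕1⊕1⊕0⊕0 = 0
s4 (pos 4,5,6,7,12,13,14,15): 1⊕1⊕0⊕0⊕0⊕0⊕0⊕0 = 0
s8 (pos 8,9,10,11,12,13,14,15): 1⊕1⊕1⊕1⊕0⊕0⊕0⊕0 = 0
Syndrome s8…s1 = 0001 → error at position 1.
Flip position 1: 000110011110000 → 100110011110000

100110011110000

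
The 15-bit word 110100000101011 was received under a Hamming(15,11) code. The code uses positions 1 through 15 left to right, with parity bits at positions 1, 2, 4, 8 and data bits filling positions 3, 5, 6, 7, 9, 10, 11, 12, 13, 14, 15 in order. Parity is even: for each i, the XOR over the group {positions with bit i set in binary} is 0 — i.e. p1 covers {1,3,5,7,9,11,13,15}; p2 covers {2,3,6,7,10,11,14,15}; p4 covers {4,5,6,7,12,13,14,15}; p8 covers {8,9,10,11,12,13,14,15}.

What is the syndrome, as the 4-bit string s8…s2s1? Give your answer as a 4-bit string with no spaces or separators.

s1 (pos 1,3,5,7,9,11,13,15): 1⊕0⊕0⊕0⊕0⊕0⊕0⊕1 = 0
s2 (pos 2,3,6,7,10,11,14,15): 1⊕0⊕0⊕0⊕1⊕0⊕1⊕1 = 0
s4 (pos 4,5,6,7,12,13,14,15): 1⊕0⊕0⊕0⊕1⊕0⊕1⊕1 = 0
s8 (pos 8,9,10,11,12,13,14,15): 0⊕0⊕1⊕0⊕1⊕0⊕1⊕1 = 0
Syndrome s8…s1 = 0000 → no error.

0000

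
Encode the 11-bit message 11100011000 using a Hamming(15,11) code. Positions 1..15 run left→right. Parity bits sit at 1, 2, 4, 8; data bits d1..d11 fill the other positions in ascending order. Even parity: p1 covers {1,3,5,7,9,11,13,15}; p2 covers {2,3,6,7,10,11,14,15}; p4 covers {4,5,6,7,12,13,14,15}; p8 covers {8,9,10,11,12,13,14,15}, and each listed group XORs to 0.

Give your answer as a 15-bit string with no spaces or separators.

111111000011000

Place data at non-parity positions: p1 p2 1 p4 1 1 0 p8 0 0 1 1 0 0 0
p1 (pos 1,3,5,7,9,11,13,15): XOR of data positions = 1⊕1⊕0⊕0⊕1⊕0⊕0 = 1
p2 (pos 2,3,6,7,10,11,14,15): XOR of data positions = 1⊕1⊕0⊕0⊕1⊕0⊕0 = 1
p4 (pos 4,5,6,7,12,13,14,15): XOR of data positions = 1⊕1⊕0⊕1⊕0⊕0⊕0 = 1
p8 (pos 8,9,10,11,12,13,14,15): XOR of data positions = 0⊕0⊕1⊕1⊕0⊕0⊕0 = 0
Codeword: 111111000011000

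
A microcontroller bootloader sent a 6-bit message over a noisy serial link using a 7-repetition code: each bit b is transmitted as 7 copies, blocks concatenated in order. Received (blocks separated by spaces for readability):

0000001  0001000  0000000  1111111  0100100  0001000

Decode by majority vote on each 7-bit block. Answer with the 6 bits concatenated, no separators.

000100

Block 1 (0000001): 1 one → 0
Block 2 (0001000): 1 one → 0
Block 3 (0000000): 0 ones → 0
Block 4 (1111111): 7 ones → 1
Block 5 (0100100): 2 ones → 0
Block 6 (0001000): 1 one → 0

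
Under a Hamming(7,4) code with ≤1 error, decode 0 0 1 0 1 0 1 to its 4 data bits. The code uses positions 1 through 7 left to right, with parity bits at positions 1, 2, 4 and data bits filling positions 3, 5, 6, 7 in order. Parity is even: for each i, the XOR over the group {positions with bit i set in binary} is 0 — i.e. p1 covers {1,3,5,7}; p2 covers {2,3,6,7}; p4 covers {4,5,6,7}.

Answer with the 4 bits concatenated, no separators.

1101

s1 (pos 1,3,5,7): 0⊕1⊕1⊕1 = 1
s2 (pos 2,3,6,7): 0⊕1⊕0⊕1 = 0
s4 (pos 4,5,6,7): 0⊕1⊕0⊕1 = 0
Syndrome s4…s1 = 001 → error at position 1.
Flip position 1: 0010101 → 1010101
Read data bits from positions 3,5,6,7: 1101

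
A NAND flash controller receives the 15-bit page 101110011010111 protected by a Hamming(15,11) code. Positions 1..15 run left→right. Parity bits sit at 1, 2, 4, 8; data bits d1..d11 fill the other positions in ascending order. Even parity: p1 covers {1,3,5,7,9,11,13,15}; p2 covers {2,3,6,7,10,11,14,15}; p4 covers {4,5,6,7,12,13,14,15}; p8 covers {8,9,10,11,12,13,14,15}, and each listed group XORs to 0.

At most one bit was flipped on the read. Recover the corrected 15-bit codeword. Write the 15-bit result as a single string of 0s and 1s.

101100011010111

s1 (pos 1,3,5,7,9,11,13,15): 1⊕1⊕1⊕0⊕1⊕1⊕1⊕1 = 1
s2 (pos 2,3,6,7,10,11,14,15): 0⊕1⊕0⊕0⊕0⊕1⊕1⊕1 = 0
s4 (pos 4,5,6,7,12,13,14,15): 1⊕1⊕0⊕0⊕0⊕1⊕1⊕1 = 1
s8 (pos 8,9,10,11,12,13,14,15): 1⊕1⊕0⊕1⊕0⊕1⊕1⊕1 = 0
Syndrome s8…s1 = 0101 → error at position 5.
Flip position 5: 101110011010111 → 101100011010111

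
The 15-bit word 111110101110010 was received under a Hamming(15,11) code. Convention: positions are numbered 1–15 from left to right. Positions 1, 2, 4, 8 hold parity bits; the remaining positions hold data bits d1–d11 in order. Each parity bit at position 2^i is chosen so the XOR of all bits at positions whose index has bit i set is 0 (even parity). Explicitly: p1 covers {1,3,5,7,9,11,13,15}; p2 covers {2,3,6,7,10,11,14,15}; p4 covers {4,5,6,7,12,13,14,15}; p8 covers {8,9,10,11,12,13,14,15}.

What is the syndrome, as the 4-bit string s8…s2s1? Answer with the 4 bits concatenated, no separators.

s1 (pos 1,3,5,7,9,11,13,15): 1⊕1⊕1⊕1⊕1⊕1⊕0⊕0 = 0
s2 (pos 2,3,6,7,10,11,14,15): 1⊕1⊕0⊕1⊕1⊕1⊕1⊕0 = 0
s4 (pos 4,5,6,7,12,13,14,15): 1⊕1⊕0⊕1⊕0⊕0⊕1⊕0 = 0
s8 (pos 8,9,10,11,12,13,14,15): 0⊕1⊕1⊕1⊕0⊕0⊕1⊕0 = 0
Syndrome s8…s1 = 0000 → no error.

0000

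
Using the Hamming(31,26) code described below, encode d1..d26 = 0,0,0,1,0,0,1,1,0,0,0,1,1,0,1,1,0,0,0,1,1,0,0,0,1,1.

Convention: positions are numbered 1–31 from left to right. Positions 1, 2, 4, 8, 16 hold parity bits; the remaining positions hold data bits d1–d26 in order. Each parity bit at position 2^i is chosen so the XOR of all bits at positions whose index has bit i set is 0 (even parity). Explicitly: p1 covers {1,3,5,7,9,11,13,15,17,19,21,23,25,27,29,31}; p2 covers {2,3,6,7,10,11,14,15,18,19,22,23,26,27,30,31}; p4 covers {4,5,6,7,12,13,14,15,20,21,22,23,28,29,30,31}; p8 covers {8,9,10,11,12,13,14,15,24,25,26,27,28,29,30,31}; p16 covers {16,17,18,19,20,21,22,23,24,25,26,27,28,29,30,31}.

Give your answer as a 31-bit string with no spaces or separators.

0000001000110000110110001100011

Place data at non-parity positions: p1 p2 0 p4 0 0 1 p8 0 0 1 1 0 0 0 p16 1 1 0 1 1 0 0 0 1 1 0 0 0 1 1
p1 (pos 1,3,5,7,9,11,13,15,17,19,21,23,25,27,29,31): XOR of data positions = 0⊕0⊕1⊕0⊕1⊕0⊕0⊕1⊕0⊕1⊕0⊕1⊕0⊕0⊕1 = 0
p2 (pos 2,3,6,7,10,11,14,15,18,19,22,23,26,27,30,31): XOR of data positions = 0⊕0⊕1⊕0⊕1⊕0⊕0⊕1⊕0⊕0⊕0⊕1⊕0⊕1⊕1 = 0
p4 (pos 4,5,6,7,12,13,14,15,20,21,22,23,28,29,30,31): XOR of data positions = 0⊕0⊕1⊕1⊕0⊕0⊕0⊕1⊕1⊕0⊕0⊕0⊕0⊕1⊕1 = 0
p8 (pos 8,9,10,11,12,13,14,15,24,25,26,27,28,29,30,31): XOR of data positions = 0⊕0⊕1⊕1⊕0⊕0⊕0⊕0⊕1⊕1⊕0⊕0⊕0⊕1⊕1 = 0
p16 (pos 16,17,18,19,20,21,22,23,24,25,26,27,28,29,30,31): XOR of data positions = 1⊕1⊕0⊕1⊕1⊕0⊕0⊕0⊕1⊕1⊕0⊕0⊕0⊕1⊕1 = 0
Codeword: 0000001000110000110110001100011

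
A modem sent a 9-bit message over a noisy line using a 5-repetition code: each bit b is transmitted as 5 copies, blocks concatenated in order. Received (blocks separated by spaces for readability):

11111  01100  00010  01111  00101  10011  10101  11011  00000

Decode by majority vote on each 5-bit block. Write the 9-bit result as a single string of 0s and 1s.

100101110

Block 1 (11111): 5 ones → 1
Block 2 (01100): 2 ones → 0
Block 3 (00010): 1 one → 0
Block 4 (01111): 4 ones → 1
Block 5 (00101): 2 ones → 0
Block 6 (10011): 3 ones → 1
Block 7 (10101): 3 ones → 1
Block 8 (11011): 4 ones → 1
Block 9 (00000): 0 ones → 0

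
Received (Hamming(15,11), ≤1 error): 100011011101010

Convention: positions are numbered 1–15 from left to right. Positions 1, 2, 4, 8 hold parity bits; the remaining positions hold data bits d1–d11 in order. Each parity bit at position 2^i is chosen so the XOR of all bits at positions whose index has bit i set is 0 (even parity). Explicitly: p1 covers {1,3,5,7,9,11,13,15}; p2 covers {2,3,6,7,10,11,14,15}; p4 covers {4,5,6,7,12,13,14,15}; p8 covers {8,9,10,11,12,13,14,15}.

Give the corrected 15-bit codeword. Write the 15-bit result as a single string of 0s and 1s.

100011011111010

s1 (pos 1,3,5,7,9,11,13,15): 1⊕0⊕1⊕0⊕1⊕0⊕0⊕0 = 1
s2 (pos 2,3,6,7,10,11,14,15): 0⊕0⊕1⊕0⊕1⊕0⊕1⊕0 = 1
s4 (pos 4,5,6,7,12,13,14,15): 0⊕1⊕1⊕0⊕1⊕0⊕1⊕0 = 0
s8 (pos 8,9,10,11,12,13,14,15): 1⊕1⊕1⊕0⊕1⊕0⊕1⊕0 = 1
Syndrome s8…s1 = 1011 → error at position 11.
Flip position 11: 100011011101010 → 100011011111010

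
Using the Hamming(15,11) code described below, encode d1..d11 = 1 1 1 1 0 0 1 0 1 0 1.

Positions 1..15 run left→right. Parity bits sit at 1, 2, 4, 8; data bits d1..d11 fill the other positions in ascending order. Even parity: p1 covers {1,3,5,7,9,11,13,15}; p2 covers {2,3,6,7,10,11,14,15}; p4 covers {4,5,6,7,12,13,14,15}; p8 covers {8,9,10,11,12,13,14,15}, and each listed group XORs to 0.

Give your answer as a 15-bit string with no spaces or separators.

011111110010101

Place data at non-parity positions: p1 p2 1 p4 1 1 1 p8 0 0 1 0 1 0 1
p1 (pos 1,3,5,7,9,11,13,15): XOR of data positions = 1⊕1⊕1⊕0⊕1⊕1⊕1 = 0
p2 (pos 2,3,6,7,10,11,14,15): XOR of data positions = 1⊕1⊕1⊕0⊕1⊕0⊕1 = 1
p4 (pos 4,5,6,7,12,13,14,15): XOR of data positions = 1⊕1⊕1⊕0⊕1⊕0⊕1 = 1
p8 (pos 8,9,10,11,12,13,14,15): XOR of data positions = 0⊕0⊕1⊕0⊕1⊕0⊕1 = 1
Codeword: 011111110010101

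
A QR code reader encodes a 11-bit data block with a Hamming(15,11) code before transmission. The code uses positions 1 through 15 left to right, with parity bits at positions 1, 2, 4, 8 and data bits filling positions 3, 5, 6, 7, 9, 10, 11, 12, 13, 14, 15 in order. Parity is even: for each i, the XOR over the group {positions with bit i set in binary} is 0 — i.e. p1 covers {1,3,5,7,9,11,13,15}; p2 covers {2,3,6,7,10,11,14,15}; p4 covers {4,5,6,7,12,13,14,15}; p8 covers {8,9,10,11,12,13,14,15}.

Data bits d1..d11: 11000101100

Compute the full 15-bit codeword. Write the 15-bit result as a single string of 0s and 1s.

Place data at non-parity positions: p1 p2 1 p4 1 0 0 p8 0 1 0 1 1 0 0
p1 (pos 1,3,5,7,9,11,13,15): XOR of data positions = 1⊕1⊕0⊕0⊕0⊕1⊕0 = 1
p2 (pos 2,3,6,7,10,11,14,15): XOR of data positions = 1⊕0⊕0⊕1⊕0⊕0⊕0 = 0
p4 (pos 4,5,6,7,12,13,14,15): XOR of data positions = 1⊕0⊕0⊕1⊕1⊕0⊕0 = 1
p8 (pos 8,9,10,11,12,13,14,15): XOR of data positions = 0⊕1⊕0⊕1⊕1⊕0⊕0 = 1
Codeword: 101110010101100

101110010101100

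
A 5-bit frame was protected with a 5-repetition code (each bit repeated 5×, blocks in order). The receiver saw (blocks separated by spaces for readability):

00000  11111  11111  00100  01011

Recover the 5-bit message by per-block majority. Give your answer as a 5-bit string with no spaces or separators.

Block 1 (00000): 0 ones → 0
Block 2 (11111): 5 ones → 1
Block 3 (11111): 5 ones → 1
Block 4 (00100): 1 one → 0
Block 5 (01011): 3 ones → 1

01101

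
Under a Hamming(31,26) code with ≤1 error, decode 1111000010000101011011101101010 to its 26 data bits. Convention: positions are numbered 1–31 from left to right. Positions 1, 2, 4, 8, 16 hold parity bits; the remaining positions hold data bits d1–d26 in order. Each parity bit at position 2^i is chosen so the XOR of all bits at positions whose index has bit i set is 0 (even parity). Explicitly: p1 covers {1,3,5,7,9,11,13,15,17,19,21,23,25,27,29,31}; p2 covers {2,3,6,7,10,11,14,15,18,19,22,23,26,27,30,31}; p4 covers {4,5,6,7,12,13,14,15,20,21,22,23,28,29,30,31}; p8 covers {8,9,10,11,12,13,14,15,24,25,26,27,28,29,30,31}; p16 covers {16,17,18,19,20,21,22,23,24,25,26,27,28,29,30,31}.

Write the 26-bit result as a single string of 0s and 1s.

10011000010011011101101010

s1 (pos 1,3,5,7,9,11,13,15,17,19,21,23,25,27,29,31): 1⊕1⊕0⊕0⊕1⊕0⊕0⊕0⊕0⊕1⊕1⊕1⊕1⊕0⊕0⊕0 = 1
s2 (pos 2,3,6,7,10,11,14,15,18,19,22,23,26,27,30,31): 1⊕1⊕0⊕0⊕0⊕0⊕1⊕0⊕1⊕1⊕1⊕1⊕1⊕0⊕1⊕0 = 1
s4 (pos 4,5,6,7,12,13,14,15,20,21,22,23,28,29,30,31): 1⊕0⊕0⊕0⊕0⊕0⊕1⊕0⊕0⊕1⊕1⊕1⊕1⊕0⊕1⊕0 = 1
s8 (pos 8,9,10,11,12,13,14,15,24,25,26,27,28,29,30,31): 0⊕1⊕0⊕0⊕0⊕0⊕1⊕0⊕0⊕1⊕1⊕0⊕1⊕0⊕1⊕0 = 0
s16 (pos 16,17,18,19,20,21,22,23,24,25,26,27,28,29,30,31): 1⊕0⊕1⊕1⊕0⊕1⊕1⊕1⊕0⊕1⊕1⊕0⊕1⊕0⊕1⊕0 = 0
Syndrome s16…s1 = 00111 → error at position 7.
Flip position 7: 1111000010000101011011101101010 → 1111001010000101011011101101010
Read data bits from positions 3,5,6,7,9,10,11,12,13,14,15,17,18,19,20,21,22,23,24,25,26,27,28,29,30,31: 10011000010011011101101010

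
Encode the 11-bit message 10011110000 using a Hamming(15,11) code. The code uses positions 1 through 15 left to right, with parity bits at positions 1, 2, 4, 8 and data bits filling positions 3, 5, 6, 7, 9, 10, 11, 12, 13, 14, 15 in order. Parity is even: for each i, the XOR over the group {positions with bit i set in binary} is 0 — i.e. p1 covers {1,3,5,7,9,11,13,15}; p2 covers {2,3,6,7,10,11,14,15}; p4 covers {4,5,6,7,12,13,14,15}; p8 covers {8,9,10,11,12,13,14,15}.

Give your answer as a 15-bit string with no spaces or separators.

001100111110000

Place data at non-parity positions: p1 p2 1 p4 0 0 1 p8 1 1 1 0 0 0 0
p1 (pos 1,3,5,7,9,11,13,15): XOR of data positions = 1⊕0⊕1⊕1⊕1⊕0⊕0 = 0
p2 (pos 2,3,6,7,10,11,14,15): XOR of data positions = 1⊕0⊕1⊕1⊕1⊕0⊕0 = 0
p4 (pos 4,5,6,7,12,13,14,15): XOR of data positions = 0⊕0⊕1⊕0⊕0⊕0⊕0 = 1
p8 (pos 8,9,10,11,12,13,14,15): XOR of data positions = 1⊕1⊕1⊕0⊕0⊕0⊕0 = 1
Codeword: 001100111110000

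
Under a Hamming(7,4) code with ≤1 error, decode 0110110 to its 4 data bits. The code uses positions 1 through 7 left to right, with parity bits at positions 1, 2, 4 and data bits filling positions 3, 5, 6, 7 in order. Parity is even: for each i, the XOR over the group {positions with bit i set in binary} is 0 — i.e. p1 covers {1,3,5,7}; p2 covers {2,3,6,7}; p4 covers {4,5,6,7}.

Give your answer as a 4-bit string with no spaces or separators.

1110

s1 (pos 1,3,5,7): 0⊕1⊕1⊕0 = 0
s2 (pos 2,3,6,7): 1⊕1⊕1⊕0 = 1
s4 (pos 4,5,6,7): 0⊕1⊕1⊕0 = 0
Syndrome s4…s1 = 010 → error at position 2.
Flip position 2: 0110110 → 0010110
Read data bits from positions 3,5,6,7: 1110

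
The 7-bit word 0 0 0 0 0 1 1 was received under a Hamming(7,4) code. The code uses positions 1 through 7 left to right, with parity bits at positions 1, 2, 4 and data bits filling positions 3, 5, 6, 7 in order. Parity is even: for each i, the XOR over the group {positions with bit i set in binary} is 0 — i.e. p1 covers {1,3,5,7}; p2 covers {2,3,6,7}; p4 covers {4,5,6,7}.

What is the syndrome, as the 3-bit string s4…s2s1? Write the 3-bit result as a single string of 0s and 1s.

s1 (pos 1,3,5,7): 0⊕0⊕0⊕1 = 1
s2 (pos 2,3,6,7): 0⊕0⊕1⊕1 = 0
s4 (pos 4,5,6,7): 0⊕0⊕1⊕1 = 0
Syndrome s4…s1 = 001 → error at position 1.

001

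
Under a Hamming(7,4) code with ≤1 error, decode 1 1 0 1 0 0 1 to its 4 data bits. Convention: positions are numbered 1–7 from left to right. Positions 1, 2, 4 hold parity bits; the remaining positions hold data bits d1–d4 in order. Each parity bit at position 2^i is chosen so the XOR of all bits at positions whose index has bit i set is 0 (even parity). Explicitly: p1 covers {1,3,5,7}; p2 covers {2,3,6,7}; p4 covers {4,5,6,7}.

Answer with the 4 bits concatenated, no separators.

s1 (pos 1,3,5,7): 1⊕0⊕0⊕1 = 0
s2 (pos 2,3,6,7): 1⊕0⊕0⊕1 = 0
s4 (pos 4,5,6,7): 1⊕0⊕0⊕1 = 0
Syndrome s4…s1 = 000 → no error.
Read data bits from positions 3,5,6,7: 0001

0001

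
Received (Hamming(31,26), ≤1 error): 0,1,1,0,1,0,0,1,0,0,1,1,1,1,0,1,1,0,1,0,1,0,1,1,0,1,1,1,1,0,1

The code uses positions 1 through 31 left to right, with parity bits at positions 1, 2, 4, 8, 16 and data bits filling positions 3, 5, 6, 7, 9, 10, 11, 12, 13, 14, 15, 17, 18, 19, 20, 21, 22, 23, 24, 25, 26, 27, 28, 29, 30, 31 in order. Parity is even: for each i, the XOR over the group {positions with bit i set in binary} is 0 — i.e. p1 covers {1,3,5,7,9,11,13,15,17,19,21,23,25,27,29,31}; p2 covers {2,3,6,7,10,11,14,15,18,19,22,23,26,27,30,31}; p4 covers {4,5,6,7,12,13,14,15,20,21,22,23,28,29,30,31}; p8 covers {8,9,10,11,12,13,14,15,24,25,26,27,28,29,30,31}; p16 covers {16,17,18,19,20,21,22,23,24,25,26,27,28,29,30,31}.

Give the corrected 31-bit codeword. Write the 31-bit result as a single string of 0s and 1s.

0110100100111101101010110111100

s1 (pos 1,3,5,7,9,11,13,15,17,19,21,23,25,27,29,31): 0⊕1⊕1⊕0⊕0⊕1⊕1⊕0⊕1⊕1⊕1⊕1⊕0⊕1⊕1⊕1 = 1
s2 (pos 2,3,6,7,10,11,14,15,18,19,22,23,26,27,30,31): 1⊕1⊕0⊕0⊕0⊕1⊕1⊕0⊕0⊕1⊕0⊕1⊕1⊕1⊕0⊕1 = 1
s4 (pos 4,5,6,7,12,13,14,15,20,21,22,23,28,29,30,31): 0⊕1⊕0⊕0⊕1⊕1⊕1⊕0⊕0⊕1⊕0⊕1⊕1⊕1⊕0⊕1 = 1
s8 (pos 8,9,10,11,12,13,14,15,24,25,26,27,28,29,30,31): 1⊕0⊕0⊕1⊕1⊕1⊕1⊕0⊕1⊕0⊕1⊕1⊕1⊕1⊕0⊕1 = 1
s16 (pos 16,17,18,19,20,21,22,23,24,25,26,27,28,29,30,31): 1⊕1⊕0⊕1⊕0⊕1⊕0⊕1⊕1⊕0⊕1⊕1⊕1⊕1⊕0⊕1 = 1
Syndrome s16…s1 = 11111 → error at position 31.
Flip position 31: 0110100100111101101010110111101 → 0110100100111101101010110111100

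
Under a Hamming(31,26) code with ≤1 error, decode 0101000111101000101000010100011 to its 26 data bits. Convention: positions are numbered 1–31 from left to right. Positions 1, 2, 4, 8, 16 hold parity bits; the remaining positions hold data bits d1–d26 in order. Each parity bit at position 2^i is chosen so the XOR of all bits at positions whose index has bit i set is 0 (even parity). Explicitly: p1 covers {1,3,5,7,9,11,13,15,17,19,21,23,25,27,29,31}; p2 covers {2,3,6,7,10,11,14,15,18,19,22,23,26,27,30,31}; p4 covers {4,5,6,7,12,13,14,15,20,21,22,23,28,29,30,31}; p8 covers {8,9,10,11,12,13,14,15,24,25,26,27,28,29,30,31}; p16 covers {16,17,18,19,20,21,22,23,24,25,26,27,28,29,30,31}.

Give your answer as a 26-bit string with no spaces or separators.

s1 (pos 1,3,5,7,9,11,13,15,17,19,21,23,25,27,29,31): 0⊕0⊕0⊕0⊕1⊕1⊕1⊕0⊕1⊕1⊕0⊕0⊕0⊕0⊕0⊕1 = 0
s2 (pos 2,3,6,7,10,11,14,15,18,19,22,23,26,27,30,31): 1⊕0⊕0⊕0⊕1⊕1⊕0⊕0⊕0⊕1⊕0⊕0⊕1⊕0⊕1⊕1 = 1
s4 (pos 4,5,6,7,12,13,14,15,20,21,22,23,28,29,30,31): 1⊕0⊕0⊕0⊕0⊕1⊕0⊕0⊕0⊕0⊕0⊕0⊕0⊕0⊕1⊕1 = 0
s8 (pos 8,9,10,11,12,13,14,15,24,25,26,27,28,29,30,31): 1⊕1⊕1⊕1⊕0⊕1⊕0⊕0⊕1⊕0⊕1⊕0⊕0⊕0⊕1⊕1 = 1
s16 (pos 16,17,18,19,20,21,22,23,24,25,26,27,28,29,30,31): 0⊕1⊕0⊕1⊕0⊕0⊕0⊕0⊕1⊕0⊕1⊕0⊕0⊕0⊕1⊕1 = 0
Syndrome s16…s1 = 01010 → error at position 10.
Flip position 10: 0101000111101000101000010100011 → 0101000110101000101000010100011
Read data bits from positions 3,5,6,7,9,10,11,12,13,14,15,17,18,19,20,21,22,23,24,25,26,27,28,29,30,31: 00001010100101000010100011

00001010100101000010100011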